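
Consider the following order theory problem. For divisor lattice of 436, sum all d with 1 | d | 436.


Interval [1,436] in divisors of 436: [1, 2, 4, 109, 218, 436]
Sum = 770


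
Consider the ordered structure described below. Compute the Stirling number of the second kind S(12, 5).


S(n,k) = k*S(n-1,k) + S(n-1,k-1).
S(11,5) = 246730, S(11,4) = 145750
S(12,5) = 5*246730 + 145750 = 1233650 + 145750
S(12,5) = 1379400


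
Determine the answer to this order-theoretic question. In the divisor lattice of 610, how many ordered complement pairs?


Complement pair (a,b): a meet b = bottom, a join b = top.
Here: gcd(a,b)=1 and lcm(a,b)=610, i.e. a*b=610 with a,b coprime.
Pairs found: (1,610), (2,305), (5,122), (10,61), ... (4 more)
Total ordered pairs: 8


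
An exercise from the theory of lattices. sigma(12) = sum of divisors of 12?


sigma(n) = sum of divisors.
Divisors of 12: [1, 2, 3, 4, 6, 12]
Sum = 28


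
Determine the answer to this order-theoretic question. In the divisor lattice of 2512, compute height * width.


Height = length of longest chain minus 1; width = size of largest antichain.
A maximum chain: 1 | 157 | 314 | 628 | 1256 | 2512  (height 5).
A maximum antichain: {2, 157}  (width 2).
Product = 5 * 2 = 10


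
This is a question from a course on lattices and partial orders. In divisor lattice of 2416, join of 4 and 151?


In a divisor lattice, join = lcm (least common multiple).
gcd(4,151) = 1
lcm(4,151) = 4*151/gcd = 604/1 = 604


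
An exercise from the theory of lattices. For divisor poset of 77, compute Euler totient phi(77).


phi(n) = n * prod_{p|n} (1 - 1/p).
Prime divisors of 77: [7, 11]
phi(77) = 77 * (1 - 1/7) * (1 - 1/11)
phi(77) = 60


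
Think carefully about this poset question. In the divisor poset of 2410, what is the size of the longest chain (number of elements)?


A chain is a totally ordered subset; we count the number of elements in a maximum chain.
Compute, for each element x, the size of the longest chain ending at x:
  1: 1
  2: 2
  5: 2
  241: 2
  10: 3
  482: 3
  ...
A maximum chain: 1 < 2 < 10 < 2410
Number of elements in the longest chain: 4


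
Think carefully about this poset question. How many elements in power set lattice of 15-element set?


Power set = 2^n.
2^15 = 32768


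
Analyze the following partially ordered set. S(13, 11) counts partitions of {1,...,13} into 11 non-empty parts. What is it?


S(n,k) = k*S(n-1,k) + S(n-1,k-1).
S(12,11) = 66, S(12,10) = 1705
S(13,11) = 11*66 + 1705 = 726 + 1705
S(13,11) = 2431


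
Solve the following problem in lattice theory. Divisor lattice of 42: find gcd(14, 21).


In a divisor lattice, meet = gcd (greatest common divisor).
By Euclidean algorithm or factoring: gcd(14,21) = 7


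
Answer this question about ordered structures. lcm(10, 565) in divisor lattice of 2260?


Join=lcm.
gcd(10,565)=5
lcm=1130


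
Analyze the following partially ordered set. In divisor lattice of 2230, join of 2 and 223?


In a divisor lattice, join = lcm (least common multiple).
gcd(2,223) = 1
lcm(2,223) = 2*223/gcd = 446/1 = 446


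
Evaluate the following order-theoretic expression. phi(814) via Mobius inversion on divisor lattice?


phi(n) = n * prod_{p|n} (1 - 1/p).
Prime divisors of 814: [2, 11, 37]
phi(814) = 814 * (1 - 1/2) * (1 - 1/11) * (1 - 1/37)
phi(814) = 360


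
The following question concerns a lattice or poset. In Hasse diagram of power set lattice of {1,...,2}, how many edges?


A cover relation a -< b holds when a < b with no c strictly between.
Cover relations:
  {} -< {1}
  {} -< {2}
  {1} -< {1,2}
  {2} -< {1,2}
Total: 4


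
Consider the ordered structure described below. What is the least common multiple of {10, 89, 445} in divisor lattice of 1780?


In a divisor lattice, join = lcm (least common multiple).
Compute lcm iteratively: start with first element, then lcm(current, next).
Elements: [10, 89, 445]
lcm(10,89) = 890
lcm(890,445) = 890
Final lcm = 890


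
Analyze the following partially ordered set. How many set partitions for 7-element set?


B(n) = number of set partitions of an n-element set.
B(n) satisfies the recurrence: B(n+1) = sum_k C(n,k)*B(k).
B(7) = 877


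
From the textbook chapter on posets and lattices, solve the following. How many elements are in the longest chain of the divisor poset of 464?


A chain is a totally ordered subset; we count the number of elements in a maximum chain.
Compute, for each element x, the size of the longest chain ending at x:
  1: 1
  2: 2
  29: 2
  4: 3
  8: 4
  58: 3
  ...
A maximum chain: 1 < 2 < 4 < 8 < 16 < 464
Number of elements in the longest chain: 6


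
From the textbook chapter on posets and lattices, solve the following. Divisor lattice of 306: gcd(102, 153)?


Meet=gcd.
gcd(102,153)=51


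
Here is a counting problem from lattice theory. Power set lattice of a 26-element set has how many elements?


Power set = 2^n.
2^26 = 67108864


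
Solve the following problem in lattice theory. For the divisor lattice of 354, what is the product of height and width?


Height = length of longest chain minus 1; width = size of largest antichain.
A maximum chain: 1 | 59 | 177 | 354  (height 3).
A maximum antichain: {2, 3, 59}  (width 3).
Product = 3 * 3 = 9


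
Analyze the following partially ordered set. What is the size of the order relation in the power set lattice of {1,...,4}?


The order relation is {(a,b) : a <= b}, reflexive so it includes (a,a).
Examples: ({},{}), ({},{1,2}), ({},{1,2,3}), ({},{1,2,3,4}), ({},{1,2,4}), ...
Total ordered pairs: 81


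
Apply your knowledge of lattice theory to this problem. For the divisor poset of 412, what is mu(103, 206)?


In a divisor lattice, mu(a,b) = mu(b/a) where mu is the classical Mobius function.
b/a = 206/103 = 2
Prime factorization of 2: primes [2]
2 is squarefree with 1 prime factor(s), so mu(2) = (-1)^1 = -1


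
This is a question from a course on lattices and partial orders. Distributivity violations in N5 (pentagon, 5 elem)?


Distributive law: a ^ (b v c) = (a ^ b) v (a ^ c).
Check all 5^3 = 125 ordered triples (a,b,c).
  e.g. a=b, b=a, c=c: lhs=b != rhs=a
  e.g. a=b, b=c, c=a: lhs=b != rhs=a
Total violating triples: 2


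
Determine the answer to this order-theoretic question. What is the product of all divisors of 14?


Divisors of 14: [1, 2, 7, 14]
Product = n^(d(n)/2) = 14^(4/2)
Product = 196


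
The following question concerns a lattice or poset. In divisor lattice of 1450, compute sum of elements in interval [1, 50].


Interval [1,50] in divisors of 1450: [1, 2, 5, 10, 25, 50]
Sum = 93


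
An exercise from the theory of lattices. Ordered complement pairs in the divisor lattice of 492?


Complement pair (a,b): a meet b = bottom, a join b = top.
Here: gcd(a,b)=1 and lcm(a,b)=492, i.e. a*b=492 with a,b coprime.
Pairs found: (1,492), (3,164), (4,123), (12,41), ... (4 more)
Total ordered pairs: 8


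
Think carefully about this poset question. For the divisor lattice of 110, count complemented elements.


An element a is complemented if some b has a meet b = bottom, a join b = top.
a is complemented iff gcd(a, n/a)=1, i.e. a is a unitary divisor of 110.
Complemented elements: 1, 2, 5, 10, 11, 22, ... (2 more)
Count: 8


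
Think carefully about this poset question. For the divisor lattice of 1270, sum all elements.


sigma(n) = sum of divisors.
Divisors of 1270: [1, 2, 5, 10, 127, 254, 635, 1270]
Sum = 2304


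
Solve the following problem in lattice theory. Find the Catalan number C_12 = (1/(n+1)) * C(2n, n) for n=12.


C(n) = C(2n, n) / (n+1).
C(24, 12) = 2704156
C(12) = 2704156 / 13 = 208012


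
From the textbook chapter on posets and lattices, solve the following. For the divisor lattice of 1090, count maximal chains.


A maximal chain goes from the minimum element to a maximal element via cover relations.
Counting all min-to-max paths in the cover graph.
Total maximal chains: 6


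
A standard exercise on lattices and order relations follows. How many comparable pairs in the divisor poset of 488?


A comparable pair {a,b} has a < b or b < a in the order.
Count unordered pairs where one element is strictly below the other.
Examples: {1,2}, {1,4}, {1,8}, {1,61}, ...
Total comparable pairs: 22


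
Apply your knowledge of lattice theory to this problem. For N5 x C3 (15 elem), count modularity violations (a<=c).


Modular law: if a <= c then a v (b ^ c) = (a v b) ^ c.
Check all triples (a,b,c) with a <= c among 15 elements.
  e.g. a=(a,0), b=(c,0), c=(b,0): lhs=(a,0) != rhs=(b,0)
  e.g. a=(a,0), b=(c,1), c=(b,0): lhs=(a,0) != rhs=(b,0)
Total violating triples: 18


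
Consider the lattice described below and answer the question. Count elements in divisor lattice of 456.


Divisors of 456: [1, 2, 3, 4, 6, 8, 12, 19, 24, 38, 57, 76, 114, 152, 228, 456]
Count: 16


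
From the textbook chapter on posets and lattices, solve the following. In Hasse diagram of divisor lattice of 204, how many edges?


A cover relation a -< b holds when a < b with no c strictly between.
Cover relations:
  1 -< 2
  1 -< 3
  1 -< 17
  2 -< 4
  2 -< 6
  2 -< 34
  3 -< 6
  3 -< 51
  ...12 more
Total: 20


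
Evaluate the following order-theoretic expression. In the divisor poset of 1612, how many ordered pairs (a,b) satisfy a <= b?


The order relation is {(a,b) : a <= b}, reflexive so it includes (a,a).
Examples: (1,1), (1,124), (1,13), (1,1612), (1,2), ...
Total ordered pairs: 54


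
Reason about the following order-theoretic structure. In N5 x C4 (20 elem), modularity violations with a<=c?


Modular law: if a <= c then a v (b ^ c) = (a v b) ^ c.
Check all triples (a,b,c) with a <= c among 20 elements.
  e.g. a=(a,0), b=(c,0), c=(b,0): lhs=(a,0) != rhs=(b,0)
  e.g. a=(a,0), b=(c,1), c=(b,0): lhs=(a,0) != rhs=(b,0)
Total violating triples: 40


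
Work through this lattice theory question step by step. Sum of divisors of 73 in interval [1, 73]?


Interval [1,73] in divisors of 73: [1, 73]
Sum = 74


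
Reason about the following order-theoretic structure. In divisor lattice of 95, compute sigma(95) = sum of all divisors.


sigma(n) = sum of divisors.
Divisors of 95: [1, 5, 19, 95]
Sum = 120


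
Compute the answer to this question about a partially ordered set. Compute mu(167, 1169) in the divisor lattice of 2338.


In a divisor lattice, mu(a,b) = mu(b/a) where mu is the classical Mobius function.
b/a = 1169/167 = 7
Prime factorization of 7: primes [7]
7 is squarefree with 1 prime factor(s), so mu(7) = (-1)^1 = -1


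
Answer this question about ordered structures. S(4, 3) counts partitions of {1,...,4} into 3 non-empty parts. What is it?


S(n,k) = k*S(n-1,k) + S(n-1,k-1).
S(3,3) = 1, S(3,2) = 3
S(4,3) = 3*1 + 3 = 3 + 3
S(4,3) = 6


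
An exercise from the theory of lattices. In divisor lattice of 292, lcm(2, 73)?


Join=lcm.
gcd(2,73)=1
lcm=146


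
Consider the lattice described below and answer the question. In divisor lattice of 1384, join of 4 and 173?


In a divisor lattice, join = lcm (least common multiple).
gcd(4,173) = 1
lcm(4,173) = 4*173/gcd = 692/1 = 692


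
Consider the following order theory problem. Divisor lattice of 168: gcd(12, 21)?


Meet=gcd.
gcd(12,21)=3


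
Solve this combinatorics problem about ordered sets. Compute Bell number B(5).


B(n) = number of set partitions of an n-element set.
B(n) satisfies the recurrence: B(n+1) = sum_k C(n,k)*B(k).
B(5) = 52


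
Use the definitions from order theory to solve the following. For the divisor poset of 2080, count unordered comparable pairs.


A comparable pair {a,b} has a < b or b < a in the order.
Count unordered pairs where one element is strictly below the other.
Examples: {1,2}, {1,4}, {1,5}, {1,8}, ...
Total comparable pairs: 165


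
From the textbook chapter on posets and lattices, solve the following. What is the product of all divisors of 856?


Divisors of 856: [1, 2, 4, 8, 107, 214, 428, 856]
Product = n^(d(n)/2) = 856^(8/2)
Product = 536902045696


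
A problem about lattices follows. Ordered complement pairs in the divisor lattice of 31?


Complement pair (a,b): a meet b = bottom, a join b = top.
Here: gcd(a,b)=1 and lcm(a,b)=31, i.e. a*b=31 with a,b coprime.
Pairs found: (1,31), (31,1)
Total ordered pairs: 2


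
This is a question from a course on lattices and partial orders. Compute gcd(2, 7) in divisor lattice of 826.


In a divisor lattice, meet = gcd (greatest common divisor).
By Euclidean algorithm or factoring: gcd(2,7) = 1


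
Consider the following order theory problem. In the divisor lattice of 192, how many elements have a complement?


An element a is complemented if some b has a meet b = bottom, a join b = top.
a is complemented iff gcd(a, n/a)=1, i.e. a is a unitary divisor of 192.
Complemented elements: 1, 3, 64, 192
Count: 4


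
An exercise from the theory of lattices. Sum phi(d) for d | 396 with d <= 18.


Divisors of 396 up to 18: [1, 2, 3, 4, 6, 9, 11, 12, 18]
phi values: [1, 1, 2, 2, 2, 6, 10, 4, 6]
Sum = 34


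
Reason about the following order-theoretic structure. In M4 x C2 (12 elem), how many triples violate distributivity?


Distributive law: a ^ (b v c) = (a ^ b) v (a ^ c).
Check all 12^3 = 1728 ordered triples (a,b,c).
  e.g. a=(a1,0), b=(a2,0), c=(a3,0): lhs=(a1,0) != rhs=(0,0)
  e.g. a=(a1,0), b=(a2,0), c=(a3,1): lhs=(a1,0) != rhs=(0,0)
Total violating triples: 192


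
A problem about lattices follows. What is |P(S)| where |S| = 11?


Power set = 2^n.
2^11 = 2048


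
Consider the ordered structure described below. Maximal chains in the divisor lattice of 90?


A maximal chain goes from the minimum element to a maximal element via cover relations.
Counting all min-to-max paths in the cover graph.
Total maximal chains: 12


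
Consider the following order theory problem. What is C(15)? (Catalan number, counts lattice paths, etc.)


C(n) = C(2n, n) / (n+1).
C(30, 15) = 155117520
C(15) = 155117520 / 16 = 9694845


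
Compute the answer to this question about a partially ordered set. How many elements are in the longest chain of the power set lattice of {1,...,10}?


A chain is a totally ordered subset; we count the number of elements in a maximum chain.
Compute, for each element x, the size of the longest chain ending at x:
  {}: 1
  {1}: 2
  {2}: 2
  {3}: 2
  {4}: 2
  {5}: 2
  ...
A maximum chain: {} < {1} < {1,2} < {1,2,3} < {1,2,3,4} < {1,2,3,4,5} < {1,2,3,4,5,6} < {1,2,3,4,5,6,7} < {1,2,3,4,5,6,7,8} < {1,2,3,4,5,6,7,8,9} < {1,2,3,4,5,6,7,8,9,10}
Number of elements in the longest chain: 11


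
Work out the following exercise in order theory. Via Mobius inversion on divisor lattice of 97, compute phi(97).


phi(n) = n * prod_{p|n} (1 - 1/p).
Prime divisors of 97: [97]
phi(97) = 97 * (1 - 1/97)
phi(97) = 96


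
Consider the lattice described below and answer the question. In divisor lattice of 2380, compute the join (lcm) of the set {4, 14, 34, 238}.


In a divisor lattice, join = lcm (least common multiple).
Compute lcm iteratively: start with first element, then lcm(current, next).
Elements: [4, 14, 34, 238]
lcm(4,14) = 28
lcm(28,34) = 476
lcm(476,238) = 476
Final lcm = 476


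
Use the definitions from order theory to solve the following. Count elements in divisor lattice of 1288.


Divisors of 1288: [1, 2, 4, 7, 8, 14, 23, 28, 46, 56, 92, 161, 184, 322, 644, 1288]
Count: 16


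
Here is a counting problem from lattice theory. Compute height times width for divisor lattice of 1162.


Height = length of longest chain minus 1; width = size of largest antichain.
A maximum chain: 1 | 83 | 581 | 1162  (height 3).
A maximum antichain: {2, 7, 83}  (width 3).
Product = 3 * 3 = 9


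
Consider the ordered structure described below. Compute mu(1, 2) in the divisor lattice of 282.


In a divisor lattice, mu(a,b) = mu(b/a) where mu is the classical Mobius function.
b/a = 2/1 = 2
Prime factorization of 2: primes [2]
2 is squarefree with 1 prime factor(s), so mu(2) = (-1)^1 = -1


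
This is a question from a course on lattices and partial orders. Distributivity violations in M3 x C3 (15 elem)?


Distributive law: a ^ (b v c) = (a ^ b) v (a ^ c).
Check all 15^3 = 3375 ordered triples (a,b,c).
  e.g. a=(a1,0), b=(a2,0), c=(a3,0): lhs=(a1,0) != rhs=(0,0)
  e.g. a=(a1,0), b=(a2,0), c=(a3,1): lhs=(a1,0) != rhs=(0,0)
Total violating triples: 162


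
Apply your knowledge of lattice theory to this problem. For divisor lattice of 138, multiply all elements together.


Divisors of 138: [1, 2, 3, 6, 23, 46, 69, 138]
Product = n^(d(n)/2) = 138^(8/2)
Product = 362673936


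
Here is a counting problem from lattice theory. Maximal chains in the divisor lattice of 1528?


A maximal chain goes from the minimum element to a maximal element via cover relations.
Counting all min-to-max paths in the cover graph.
Total maximal chains: 4


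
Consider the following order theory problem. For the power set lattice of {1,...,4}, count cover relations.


A cover relation a -< b holds when a < b with no c strictly between.
Cover relations:
  {} -< {1}
  {} -< {2}
  {} -< {3}
  {} -< {4}
  {1} -< {1,2}
  {1} -< {1,3}
  {1} -< {1,4}
  {2} -< {1,2}
  ...24 more
Total: 32


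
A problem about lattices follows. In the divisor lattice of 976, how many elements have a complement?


An element a is complemented if some b has a meet b = bottom, a join b = top.
a is complemented iff gcd(a, n/a)=1, i.e. a is a unitary divisor of 976.
Complemented elements: 1, 16, 61, 976
Count: 4


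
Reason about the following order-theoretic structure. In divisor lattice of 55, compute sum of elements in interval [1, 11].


Interval [1,11] in divisors of 55: [1, 11]
Sum = 12


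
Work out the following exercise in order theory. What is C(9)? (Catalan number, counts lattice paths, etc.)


C(n) = C(2n, n) / (n+1).
C(18, 9) = 48620
C(9) = 48620 / 10 = 4862


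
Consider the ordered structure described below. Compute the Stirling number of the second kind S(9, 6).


S(n,k) = k*S(n-1,k) + S(n-1,k-1).
S(8,6) = 266, S(8,5) = 1050
S(9,6) = 6*266 + 1050 = 1596 + 1050
S(9,6) = 2646


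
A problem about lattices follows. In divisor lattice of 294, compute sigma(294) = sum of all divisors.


sigma(n) = sum of divisors.
Divisors of 294: [1, 2, 3, 6, 7, 14, 21, 42, 49, 98, 147, 294]
Sum = 684


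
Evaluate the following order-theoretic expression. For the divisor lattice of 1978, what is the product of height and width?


Height = length of longest chain minus 1; width = size of largest antichain.
A maximum chain: 1 | 43 | 989 | 1978  (height 3).
A maximum antichain: {2, 23, 43}  (width 3).
Product = 3 * 3 = 9


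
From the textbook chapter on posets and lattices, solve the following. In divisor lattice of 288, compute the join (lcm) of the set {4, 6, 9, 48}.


In a divisor lattice, join = lcm (least common multiple).
Compute lcm iteratively: start with first element, then lcm(current, next).
Elements: [4, 6, 9, 48]
lcm(4,6) = 12
lcm(12,9) = 36
lcm(36,48) = 144
Final lcm = 144


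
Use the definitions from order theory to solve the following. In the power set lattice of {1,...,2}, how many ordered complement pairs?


Complement pair (a,b): a meet b = bottom, a join b = top.
Here: A intersect B = {} and A union B = {1,...,2}.
Pairs found: ({},{1,2}), ({1},{2}), ({2},{1}), ({1,2},{})
Total ordered pairs: 4


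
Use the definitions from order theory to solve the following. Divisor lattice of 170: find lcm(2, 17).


In a divisor lattice, join = lcm (least common multiple).
gcd(2,17) = 1
lcm(2,17) = 2*17/gcd = 34/1 = 34


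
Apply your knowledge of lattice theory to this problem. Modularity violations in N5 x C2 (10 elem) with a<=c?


Modular law: if a <= c then a v (b ^ c) = (a v b) ^ c.
Check all triples (a,b,c) with a <= c among 10 elements.
  e.g. a=(a,0), b=(c,0), c=(b,0): lhs=(a,0) != rhs=(b,0)
  e.g. a=(a,0), b=(c,1), c=(b,0): lhs=(a,0) != rhs=(b,0)
Total violating triples: 6


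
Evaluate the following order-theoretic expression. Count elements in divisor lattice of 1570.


Divisors of 1570: [1, 2, 5, 10, 157, 314, 785, 1570]
Count: 8


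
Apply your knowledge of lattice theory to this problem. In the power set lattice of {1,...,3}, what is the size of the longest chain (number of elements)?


A chain is a totally ordered subset; we count the number of elements in a maximum chain.
Compute, for each element x, the size of the longest chain ending at x:
  {}: 1
  {1}: 2
  {2}: 2
  {3}: 2
  {1,2}: 3
  {1,3}: 3
  ...
A maximum chain: {} < {1} < {1,2} < {1,2,3}
Number of elements in the longest chain: 4


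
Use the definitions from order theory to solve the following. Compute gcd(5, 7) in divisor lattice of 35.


In a divisor lattice, meet = gcd (greatest common divisor).
By Euclidean algorithm or factoring: gcd(5,7) = 1


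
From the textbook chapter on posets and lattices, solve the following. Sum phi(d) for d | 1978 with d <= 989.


Divisors of 1978 up to 989: [1, 2, 23, 43, 46, 86, 989]
phi values: [1, 1, 22, 42, 22, 42, 924]
Sum = 1054


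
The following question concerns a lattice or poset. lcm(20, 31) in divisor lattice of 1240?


Join=lcm.
gcd(20,31)=1
lcm=620


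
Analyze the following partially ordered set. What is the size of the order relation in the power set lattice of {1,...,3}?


The order relation is {(a,b) : a <= b}, reflexive so it includes (a,a).
Examples: ({},{}), ({},{1,2}), ({},{1,2,3}), ({},{1,3}), ({},{1}), ...
Total ordered pairs: 27


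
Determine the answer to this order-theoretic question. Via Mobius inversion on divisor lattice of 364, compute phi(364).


phi(n) = n * prod_{p|n} (1 - 1/p).
Prime divisors of 364: [2, 7, 13]
phi(364) = 364 * (1 - 1/2) * (1 - 1/7) * (1 - 1/13)
phi(364) = 144


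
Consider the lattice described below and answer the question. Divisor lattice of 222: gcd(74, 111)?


Meet=gcd.
gcd(74,111)=37


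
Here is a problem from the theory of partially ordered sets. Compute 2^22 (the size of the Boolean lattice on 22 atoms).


Power set = 2^n.
2^22 = 4194304


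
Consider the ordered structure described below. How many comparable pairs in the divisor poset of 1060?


A comparable pair {a,b} has a < b or b < a in the order.
Count unordered pairs where one element is strictly below the other.
Examples: {1,2}, {1,4}, {1,5}, {1,10}, ...
Total comparable pairs: 42


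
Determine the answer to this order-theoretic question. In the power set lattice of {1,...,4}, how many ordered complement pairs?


Complement pair (a,b): a meet b = bottom, a join b = top.
Here: A intersect B = {} and A union B = {1,...,4}.
Pairs found: ({},{1,2,3,4}), ({1},{2,3,4}), ({2},{1,3,4}), ({3},{1,2,4}), ... (12 more)
Total ordered pairs: 16


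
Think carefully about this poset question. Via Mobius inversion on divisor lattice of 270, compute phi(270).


phi(n) = n * prod_{p|n} (1 - 1/p).
Prime divisors of 270: [2, 3, 5]
phi(270) = 270 * (1 - 1/2) * (1 - 1/3) * (1 - 1/5)
phi(270) = 72


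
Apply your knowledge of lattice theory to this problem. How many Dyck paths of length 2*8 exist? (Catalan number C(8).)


C(n) = C(2n, n) / (n+1).
C(16, 8) = 12870
C(8) = 12870 / 9 = 1430


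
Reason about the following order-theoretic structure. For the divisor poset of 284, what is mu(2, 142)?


In a divisor lattice, mu(a,b) = mu(b/a) where mu is the classical Mobius function.
b/a = 142/2 = 71
Prime factorization of 71: primes [71]
71 is squarefree with 1 prime factor(s), so mu(71) = (-1)^1 = -1


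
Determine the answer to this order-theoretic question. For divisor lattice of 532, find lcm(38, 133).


In a divisor lattice, join = lcm (least common multiple).
Compute lcm iteratively: start with first element, then lcm(current, next).
Elements: [38, 133]
lcm(38,133) = 266
Final lcm = 266


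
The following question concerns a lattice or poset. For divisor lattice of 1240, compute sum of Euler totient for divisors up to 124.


Divisors of 1240 up to 124: [1, 2, 4, 5, 8, 10, 20, 31, 40, 62, 124]
phi values: [1, 1, 2, 4, 4, 4, 8, 30, 16, 30, 60]
Sum = 160


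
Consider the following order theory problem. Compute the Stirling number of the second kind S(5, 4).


S(n,k) = k*S(n-1,k) + S(n-1,k-1).
S(4,4) = 1, S(4,3) = 6
S(5,4) = 4*1 + 6 = 4 + 6
S(5,4) = 10


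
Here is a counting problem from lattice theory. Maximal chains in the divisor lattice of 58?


A maximal chain goes from the minimum element to a maximal element via cover relations.
Counting all min-to-max paths in the cover graph.
Total maximal chains: 2


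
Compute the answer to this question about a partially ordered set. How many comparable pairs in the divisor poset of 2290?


A comparable pair {a,b} has a < b or b < a in the order.
Count unordered pairs where one element is strictly below the other.
Examples: {1,2}, {1,5}, {1,10}, {1,229}, ...
Total comparable pairs: 19


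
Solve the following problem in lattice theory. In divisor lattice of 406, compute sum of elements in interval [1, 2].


Interval [1,2] in divisors of 406: [1, 2]
Sum = 3


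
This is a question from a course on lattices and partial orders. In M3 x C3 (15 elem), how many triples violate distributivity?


Distributive law: a ^ (b v c) = (a ^ b) v (a ^ c).
Check all 15^3 = 3375 ordered triples (a,b,c).
  e.g. a=(a1,0), b=(a2,0), c=(a3,0): lhs=(a1,0) != rhs=(0,0)
  e.g. a=(a1,0), b=(a2,0), c=(a3,1): lhs=(a1,0) != rhs=(0,0)
Total violating triples: 162


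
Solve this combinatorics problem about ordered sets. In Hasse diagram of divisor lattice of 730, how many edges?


A cover relation a -< b holds when a < b with no c strictly between.
Cover relations:
  1 -< 2
  1 -< 5
  1 -< 73
  2 -< 10
  2 -< 146
  5 -< 10
  5 -< 365
  10 -< 730
  ...4 more
Total: 12


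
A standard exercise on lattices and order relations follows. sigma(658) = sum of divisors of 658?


sigma(n) = sum of divisors.
Divisors of 658: [1, 2, 7, 14, 47, 94, 329, 658]
Sum = 1152


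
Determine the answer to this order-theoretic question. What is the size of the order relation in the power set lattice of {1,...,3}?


The order relation is {(a,b) : a <= b}, reflexive so it includes (a,a).
Examples: ({},{}), ({},{1,2}), ({},{1,2,3}), ({},{1,3}), ({},{1}), ...
Total ordered pairs: 27


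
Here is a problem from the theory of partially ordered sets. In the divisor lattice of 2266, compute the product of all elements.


Divisors of 2266: [1, 2, 11, 22, 103, 206, 1133, 2266]
Product = n^(d(n)/2) = 2266^(8/2)
Product = 26365719179536


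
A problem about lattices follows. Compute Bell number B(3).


B(n) = number of set partitions of an n-element set.
B(n) satisfies the recurrence: B(n+1) = sum_k C(n,k)*B(k).
B(3) = 5


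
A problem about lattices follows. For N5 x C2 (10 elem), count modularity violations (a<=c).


Modular law: if a <= c then a v (b ^ c) = (a v b) ^ c.
Check all triples (a,b,c) with a <= c among 10 elements.
  e.g. a=(a,0), b=(c,0), c=(b,0): lhs=(a,0) != rhs=(b,0)
  e.g. a=(a,0), b=(c,1), c=(b,0): lhs=(a,0) != rhs=(b,0)
Total violating triples: 6


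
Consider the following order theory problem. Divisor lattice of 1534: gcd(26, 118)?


Meet=gcd.
gcd(26,118)=2


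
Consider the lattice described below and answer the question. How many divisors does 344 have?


Divisors of 344: [1, 2, 4, 8, 43, 86, 172, 344]
Count: 8


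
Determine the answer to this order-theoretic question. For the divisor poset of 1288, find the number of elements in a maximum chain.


A chain is a totally ordered subset; we count the number of elements in a maximum chain.
Compute, for each element x, the size of the longest chain ending at x:
  1: 1
  2: 2
  7: 2
  23: 2
  4: 3
  8: 4
  ...
A maximum chain: 1 < 2 < 4 < 8 < 56 < 1288
Number of elements in the longest chain: 6


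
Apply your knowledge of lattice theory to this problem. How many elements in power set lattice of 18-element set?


Power set = 2^n.
2^18 = 262144


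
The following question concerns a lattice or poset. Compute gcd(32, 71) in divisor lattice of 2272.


In a divisor lattice, meet = gcd (greatest common divisor).
By Euclidean algorithm or factoring: gcd(32,71) = 1


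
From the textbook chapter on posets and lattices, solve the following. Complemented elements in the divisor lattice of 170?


An element a is complemented if some b has a meet b = bottom, a join b = top.
a is complemented iff gcd(a, n/a)=1, i.e. a is a unitary divisor of 170.
Complemented elements: 1, 2, 5, 10, 17, 34, ... (2 more)
Count: 8


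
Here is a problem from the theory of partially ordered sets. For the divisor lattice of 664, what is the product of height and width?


Height = length of longest chain minus 1; width = size of largest antichain.
A maximum chain: 1 | 83 | 166 | 332 | 664  (height 4).
A maximum antichain: {2, 83}  (width 2).
Product = 4 * 2 = 8


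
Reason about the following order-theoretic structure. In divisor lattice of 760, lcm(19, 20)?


Join=lcm.
gcd(19,20)=1
lcm=380


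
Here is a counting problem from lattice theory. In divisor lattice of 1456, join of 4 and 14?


In a divisor lattice, join = lcm (least common multiple).
gcd(4,14) = 2
lcm(4,14) = 4*14/gcd = 56/2 = 28


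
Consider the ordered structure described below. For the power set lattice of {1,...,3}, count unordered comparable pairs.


A comparable pair {a,b} has a < b or b < a in the order.
Count unordered pairs where one element is strictly below the other.
Examples: {{},{1}}, {{},{2}}, {{},{3}}, {{},{1,2}}, ...
Total comparable pairs: 19


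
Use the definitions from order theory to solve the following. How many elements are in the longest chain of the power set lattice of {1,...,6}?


A chain is a totally ordered subset; we count the number of elements in a maximum chain.
Compute, for each element x, the size of the longest chain ending at x:
  {}: 1
  {1}: 2
  {2}: 2
  {3}: 2
  {4}: 2
  {5}: 2
  ...
A maximum chain: {} < {1} < {1,2} < {1,2,3} < {1,2,3,4} < {1,2,3,4,5} < {1,2,3,4,5,6}
Number of elements in the longest chain: 7


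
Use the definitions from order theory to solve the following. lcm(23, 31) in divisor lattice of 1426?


Join=lcm.
gcd(23,31)=1
lcm=713


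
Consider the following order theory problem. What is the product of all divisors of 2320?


Divisors of 2320: [1, 2, 4, 5, 8, 10, 16, 20, 29, 40, 58, 80, 116, 145, 232, 290, 464, 580, 1160, 2320]
Product = n^(d(n)/2) = 2320^(20/2)
Product = 4517309520537513613066240000000000


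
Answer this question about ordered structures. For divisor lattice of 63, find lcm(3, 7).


In a divisor lattice, join = lcm (least common multiple).
Compute lcm iteratively: start with first element, then lcm(current, next).
Elements: [3, 7]
lcm(3,7) = 21
Final lcm = 21


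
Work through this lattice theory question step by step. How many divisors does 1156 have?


Divisors of 1156: [1, 2, 4, 17, 34, 68, 289, 578, 1156]
Count: 9


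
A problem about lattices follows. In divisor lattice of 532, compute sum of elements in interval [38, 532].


Interval [38,532] in divisors of 532: [38, 76, 266, 532]
Sum = 912


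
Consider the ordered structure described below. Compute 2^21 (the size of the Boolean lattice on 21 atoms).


Power set = 2^n.
2^21 = 2097152


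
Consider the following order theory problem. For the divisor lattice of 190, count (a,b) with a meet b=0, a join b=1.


Complement pair (a,b): a meet b = bottom, a join b = top.
Here: gcd(a,b)=1 and lcm(a,b)=190, i.e. a*b=190 with a,b coprime.
Pairs found: (1,190), (2,95), (5,38), (10,19), ... (4 more)
Total ordered pairs: 8


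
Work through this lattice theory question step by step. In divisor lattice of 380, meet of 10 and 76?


In a divisor lattice, meet = gcd (greatest common divisor).
By Euclidean algorithm or factoring: gcd(10,76) = 2


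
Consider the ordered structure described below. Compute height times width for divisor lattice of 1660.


Height = length of longest chain minus 1; width = size of largest antichain.
A maximum chain: 1 | 83 | 415 | 830 | 1660  (height 4).
A maximum antichain: {4, 10, 166, 415}  (width 4).
Product = 4 * 4 = 16


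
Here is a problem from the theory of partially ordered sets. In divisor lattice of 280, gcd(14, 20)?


Meet=gcd.
gcd(14,20)=2


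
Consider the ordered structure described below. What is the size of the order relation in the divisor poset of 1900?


The order relation is {(a,b) : a <= b}, reflexive so it includes (a,a).
Examples: (1,1), (1,10), (1,100), (1,19), (1,190), ...
Total ordered pairs: 108


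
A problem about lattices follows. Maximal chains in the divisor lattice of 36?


A maximal chain goes from the minimum element to a maximal element via cover relations.
Counting all min-to-max paths in the cover graph.
Total maximal chains: 6


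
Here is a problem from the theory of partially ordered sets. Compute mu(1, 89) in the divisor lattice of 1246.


In a divisor lattice, mu(a,b) = mu(b/a) where mu is the classical Mobius function.
b/a = 89/1 = 89
Prime factorization of 89: primes [89]
89 is squarefree with 1 prime factor(s), so mu(89) = (-1)^1 = -1


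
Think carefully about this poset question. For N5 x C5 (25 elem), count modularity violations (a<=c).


Modular law: if a <= c then a v (b ^ c) = (a v b) ^ c.
Check all triples (a,b,c) with a <= c among 25 elements.
  e.g. a=(a,0), b=(c,0), c=(b,0): lhs=(a,0) != rhs=(b,0)
  e.g. a=(a,0), b=(c,1), c=(b,0): lhs=(a,0) != rhs=(b,0)
Total violating triples: 75


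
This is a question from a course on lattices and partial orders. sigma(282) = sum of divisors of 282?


sigma(n) = sum of divisors.
Divisors of 282: [1, 2, 3, 6, 47, 94, 141, 282]
Sum = 576


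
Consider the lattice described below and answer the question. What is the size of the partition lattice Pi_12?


B(n) = number of set partitions of an n-element set.
B(n) satisfies the recurrence: B(n+1) = sum_k C(n,k)*B(k).
B(12) = 4213597


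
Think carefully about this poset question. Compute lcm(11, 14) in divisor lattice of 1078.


In a divisor lattice, join = lcm (least common multiple).
gcd(11,14) = 1
lcm(11,14) = 11*14/gcd = 154/1 = 154


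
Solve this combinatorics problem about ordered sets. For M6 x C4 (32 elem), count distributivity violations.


Distributive law: a ^ (b v c) = (a ^ b) v (a ^ c).
Check all 32^3 = 32768 ordered triples (a,b,c).
  e.g. a=(a1,0), b=(a2,0), c=(a3,0): lhs=(a1,0) != rhs=(0,0)
  e.g. a=(a1,0), b=(a2,0), c=(a3,1): lhs=(a1,0) != rhs=(0,0)
Total violating triples: 7680


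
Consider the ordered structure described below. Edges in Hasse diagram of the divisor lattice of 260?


A cover relation a -< b holds when a < b with no c strictly between.
Cover relations:
  1 -< 2
  1 -< 5
  1 -< 13
  2 -< 4
  2 -< 10
  2 -< 26
  4 -< 20
  4 -< 52
  ...12 more
Total: 20


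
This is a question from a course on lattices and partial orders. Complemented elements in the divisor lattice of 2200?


An element a is complemented if some b has a meet b = bottom, a join b = top.
a is complemented iff gcd(a, n/a)=1, i.e. a is a unitary divisor of 2200.
Complemented elements: 1, 8, 11, 25, 88, 200, ... (2 more)
Count: 8


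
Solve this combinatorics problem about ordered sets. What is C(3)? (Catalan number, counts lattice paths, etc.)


C(n) = C(2n, n) / (n+1).
C(6, 3) = 20
C(3) = 20 / 4 = 5


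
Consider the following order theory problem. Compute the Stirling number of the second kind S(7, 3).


S(n,k) = k*S(n-1,k) + S(n-1,k-1).
S(6,3) = 90, S(6,2) = 31
S(7,3) = 3*90 + 31 = 270 + 31
S(7,3) = 301


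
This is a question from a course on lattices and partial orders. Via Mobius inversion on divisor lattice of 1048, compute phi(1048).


phi(n) = n * prod_{p|n} (1 - 1/p).
Prime divisors of 1048: [2, 131]
phi(1048) = 1048 * (1 - 1/2) * (1 - 1/131)
phi(1048) = 520


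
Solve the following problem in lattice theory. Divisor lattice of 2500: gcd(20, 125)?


Meet=gcd.
gcd(20,125)=5


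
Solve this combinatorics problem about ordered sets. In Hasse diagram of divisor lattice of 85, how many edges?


A cover relation a -< b holds when a < b with no c strictly between.
Cover relations:
  1 -< 5
  1 -< 17
  5 -< 85
  17 -< 85
Total: 4


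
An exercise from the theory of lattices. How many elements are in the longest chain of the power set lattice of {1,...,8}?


A chain is a totally ordered subset; we count the number of elements in a maximum chain.
Compute, for each element x, the size of the longest chain ending at x:
  {}: 1
  {1}: 2
  {2}: 2
  {3}: 2
  {4}: 2
  {5}: 2
  ...
A maximum chain: {} < {1} < {1,2} < {1,2,3} < {1,2,3,4} < {1,2,3,4,5} < {1,2,3,4,5,6} < {1,2,3,4,5,6,7} < {1,2,3,4,5,6,7,8}
Number of elements in the longest chain: 9


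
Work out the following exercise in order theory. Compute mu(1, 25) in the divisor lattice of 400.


In a divisor lattice, mu(a,b) = mu(b/a) where mu is the classical Mobius function.
b/a = 25/1 = 25
Prime factorization of 25: primes [5]
25 is not squarefree, so mu(25) = 0


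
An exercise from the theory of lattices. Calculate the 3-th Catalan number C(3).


C(n) = C(2n, n) / (n+1).
C(6, 3) = 20
C(3) = 20 / 4 = 5


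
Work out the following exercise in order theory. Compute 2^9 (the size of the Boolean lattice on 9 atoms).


Power set = 2^n.
2^9 = 512


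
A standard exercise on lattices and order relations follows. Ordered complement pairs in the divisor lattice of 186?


Complement pair (a,b): a meet b = bottom, a join b = top.
Here: gcd(a,b)=1 and lcm(a,b)=186, i.e. a*b=186 with a,b coprime.
Pairs found: (1,186), (2,93), (3,62), (6,31), ... (4 more)
Total ordered pairs: 8


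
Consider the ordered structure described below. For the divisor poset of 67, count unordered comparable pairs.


A comparable pair {a,b} has a < b or b < a in the order.
Count unordered pairs where one element is strictly below the other.
Examples: {1,67}
Total comparable pairs: 1


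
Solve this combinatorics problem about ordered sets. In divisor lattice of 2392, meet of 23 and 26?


In a divisor lattice, meet = gcd (greatest common divisor).
By Euclidean algorithm or factoring: gcd(23,26) = 1


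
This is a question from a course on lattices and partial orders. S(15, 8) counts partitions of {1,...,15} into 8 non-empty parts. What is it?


S(n,k) = k*S(n-1,k) + S(n-1,k-1).
S(14,8) = 20912320, S(14,7) = 49329280
S(15,8) = 8*20912320 + 49329280 = 167298560 + 49329280
S(15,8) = 216627840


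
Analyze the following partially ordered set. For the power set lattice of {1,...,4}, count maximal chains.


A maximal chain goes from the minimum element to a maximal element via cover relations.
Counting all min-to-max paths in the cover graph.
Total maximal chains: 24


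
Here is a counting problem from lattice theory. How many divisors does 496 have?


Divisors of 496: [1, 2, 4, 8, 16, 31, 62, 124, 248, 496]
Count: 10


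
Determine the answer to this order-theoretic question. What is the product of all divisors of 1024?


Divisors of 1024: [1, 2, 4, 8, 16, 32, 64, 128, 256, 512, 1024]
Product = n^(d(n)/2) = 1024^(11/2)
Product = 36028797018963968


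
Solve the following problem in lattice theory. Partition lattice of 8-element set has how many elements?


B(n) = number of set partitions of an n-element set.
B(n) satisfies the recurrence: B(n+1) = sum_k C(n,k)*B(k).
B(8) = 4140


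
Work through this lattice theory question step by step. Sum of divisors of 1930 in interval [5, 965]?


Interval [5,965] in divisors of 1930: [5, 965]
Sum = 970


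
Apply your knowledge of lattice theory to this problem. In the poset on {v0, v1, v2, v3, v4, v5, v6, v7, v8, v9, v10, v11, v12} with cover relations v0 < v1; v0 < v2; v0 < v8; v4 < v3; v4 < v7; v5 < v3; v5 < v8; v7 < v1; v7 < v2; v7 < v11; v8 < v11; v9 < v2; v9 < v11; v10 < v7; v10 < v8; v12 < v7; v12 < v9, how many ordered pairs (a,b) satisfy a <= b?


The order relation is {(a,b) : a <= b}, reflexive so it includes (a,a).
Examples: (v0,v0), (v0,v1), (v0,v11), (v0,v2), (v0,v8), ...
Total ordered pairs: 41
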